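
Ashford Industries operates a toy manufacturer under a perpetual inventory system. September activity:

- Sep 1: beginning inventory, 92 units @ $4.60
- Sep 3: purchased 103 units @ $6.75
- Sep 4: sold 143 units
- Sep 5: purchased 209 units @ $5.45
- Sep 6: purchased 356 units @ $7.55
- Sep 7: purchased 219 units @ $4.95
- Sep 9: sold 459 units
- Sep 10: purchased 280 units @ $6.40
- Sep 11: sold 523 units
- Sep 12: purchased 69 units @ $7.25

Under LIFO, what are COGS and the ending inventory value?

COGS = $7,135.25; ending inventory = $1,186.35

Sep 4, 143 sold [LIFO — newest first]: 103 @ $6.75 + 40 @ $4.60 = $879.25
Sep 9, 459 sold [LIFO — newest first]: 219 @ $4.95 + 240 @ $7.55 = $2,896.05
Sep 11, 523 sold [LIFO — newest first]: 280 @ $6.40 + 116 @ $7.55 + 127 @ $5.45 = $3,359.95
Total COGS = $879.25 + $2,896.05 + $3,359.95 = $7,135.25
Ending inventory: 52 @ $4.60 + 82 @ $5.45 + 69 @ $7.25 = $1,186.35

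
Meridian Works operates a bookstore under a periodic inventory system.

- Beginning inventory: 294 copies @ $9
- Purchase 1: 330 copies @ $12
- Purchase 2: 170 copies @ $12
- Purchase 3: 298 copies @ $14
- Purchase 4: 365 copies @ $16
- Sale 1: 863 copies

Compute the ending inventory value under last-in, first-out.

Sale 1 (863) [LIFO — newest first]: 365 @ $16 + 298 @ $14 + 170 @ $12 + 30 @ $12 = $12,412
Ending inventory: 294 @ $9 + 300 @ $12 = $6,246
Check: goods available $18,658 = COGS $12,412 + ending $6,246

Ending inventory = $6,246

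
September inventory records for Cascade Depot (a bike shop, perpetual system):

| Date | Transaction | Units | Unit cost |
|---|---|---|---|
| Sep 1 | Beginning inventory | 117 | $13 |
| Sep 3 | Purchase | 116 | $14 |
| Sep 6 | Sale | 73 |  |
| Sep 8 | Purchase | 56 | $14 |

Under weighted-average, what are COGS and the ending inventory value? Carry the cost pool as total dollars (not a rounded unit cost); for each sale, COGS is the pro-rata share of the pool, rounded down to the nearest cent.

COGS = $985.34; ending inventory = $2,943.66

After Sep 1: 117 on hand, pool $1,521.00 (≈ $13.0000 each)
After Sep 3: 233 on hand, pool $3,145.00 (≈ $13.4979 each)
Sep 6, sell 73: 73/233 × $3,145.00 → $985.34
After Sep 8: 216 on hand, pool $2,943.66 (≈ $13.6281 each)
Ending inventory (cost pool remaining) = $2,943.66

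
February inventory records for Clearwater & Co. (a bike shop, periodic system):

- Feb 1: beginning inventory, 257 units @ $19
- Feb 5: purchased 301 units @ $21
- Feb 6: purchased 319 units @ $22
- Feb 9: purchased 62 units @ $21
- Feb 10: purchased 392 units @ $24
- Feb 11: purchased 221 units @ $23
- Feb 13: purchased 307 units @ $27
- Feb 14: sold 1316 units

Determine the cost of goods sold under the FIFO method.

COGS = $28,572

Feb 14, 1316 sold [FIFO — oldest first]: 257 @ $19 + 301 @ $21 + 319 @ $22 + 62 @ $21 + 377 @ $24 = $28,572
Ending inventory: 15 @ $24 + 221 @ $23 + 307 @ $27 = $13,732
Check: goods available $42,304 = COGS $28,572 + ending $13,732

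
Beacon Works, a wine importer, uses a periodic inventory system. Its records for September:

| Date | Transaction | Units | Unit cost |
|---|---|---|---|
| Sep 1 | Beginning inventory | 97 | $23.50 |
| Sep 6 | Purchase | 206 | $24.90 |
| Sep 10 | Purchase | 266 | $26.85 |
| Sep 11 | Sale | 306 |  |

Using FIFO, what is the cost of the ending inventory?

Ending inventory = $7,061.55

Sep 11, 306 sold [FIFO — oldest first]: 97 @ $23.50 + 206 @ $24.90 + 3 @ $26.85 = $7,489.45
Ending inventory: 263 @ $26.85 = $7,061.55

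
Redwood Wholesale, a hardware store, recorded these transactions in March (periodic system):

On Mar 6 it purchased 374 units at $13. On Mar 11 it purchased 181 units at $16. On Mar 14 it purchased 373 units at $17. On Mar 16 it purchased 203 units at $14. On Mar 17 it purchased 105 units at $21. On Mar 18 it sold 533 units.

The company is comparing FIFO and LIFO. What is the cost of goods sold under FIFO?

COGS = $7,406

FIFO COGS: 374 @ $13 + 159 @ $16 = $7,406
LIFO COGS: 105 @ $21 + 203 @ $14 + 225 @ $17 = $8,872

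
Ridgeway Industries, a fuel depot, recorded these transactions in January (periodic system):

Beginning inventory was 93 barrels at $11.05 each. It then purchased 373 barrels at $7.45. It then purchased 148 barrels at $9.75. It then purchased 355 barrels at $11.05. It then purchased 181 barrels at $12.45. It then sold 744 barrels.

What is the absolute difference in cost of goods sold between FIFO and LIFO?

$1,380.20

FIFO COGS: 93 @ $11.05 + 373 @ $7.45 + 148 @ $9.75 + 130 @ $11.05 = $6,686.00
LIFO COGS: 181 @ $12.45 + 355 @ $11.05 + 148 @ $9.75 + 60 @ $7.45 = $8,066.20
Difference = |$6,686.00 − $8,066.20| = $1,380.20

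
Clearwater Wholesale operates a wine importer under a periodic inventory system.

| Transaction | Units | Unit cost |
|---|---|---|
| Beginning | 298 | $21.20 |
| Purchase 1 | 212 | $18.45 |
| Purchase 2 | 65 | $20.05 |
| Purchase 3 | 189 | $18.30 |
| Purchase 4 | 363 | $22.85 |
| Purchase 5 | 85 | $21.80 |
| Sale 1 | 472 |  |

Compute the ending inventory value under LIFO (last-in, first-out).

Sale 1 (472) [LIFO — newest first]: 85 @ $21.80 + 363 @ $22.85 + 24 @ $18.30 = $10,586.75
Ending inventory: 298 @ $21.20 + 212 @ $18.45 + 65 @ $20.05 + 165 @ $18.30 = $14,551.75

Ending inventory = $14,551.75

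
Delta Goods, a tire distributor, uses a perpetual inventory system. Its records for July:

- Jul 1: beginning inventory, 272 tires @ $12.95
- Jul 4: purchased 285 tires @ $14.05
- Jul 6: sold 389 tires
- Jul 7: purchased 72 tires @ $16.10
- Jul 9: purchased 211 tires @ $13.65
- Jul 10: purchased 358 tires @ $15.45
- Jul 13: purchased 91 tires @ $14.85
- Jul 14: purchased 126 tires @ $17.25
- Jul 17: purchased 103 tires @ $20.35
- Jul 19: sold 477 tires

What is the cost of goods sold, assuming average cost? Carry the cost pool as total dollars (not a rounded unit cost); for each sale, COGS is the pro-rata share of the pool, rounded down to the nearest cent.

COGS = $12,633.93

After Jul 1: 272 on hand, pool $3,522.40 (≈ $12.9500 each)
After Jul 4: 557 on hand, pool $7,526.65 (≈ $13.5128 each)
Jul 6, sell 389: 389/557 × $7,526.65 → $5,256.49
After Jul 7: 240 on hand, pool $3,429.36 (≈ $14.2890 each)
After Jul 9: 451 on hand, pool $6,309.51 (≈ $13.9900 each)
After Jul 10: 809 on hand, pool $11,840.61 (≈ $14.6361 each)
After Jul 13: 900 on hand, pool $13,191.96 (≈ $14.6577 each)
After Jul 14: 1026 on hand, pool $15,365.46 (≈ $14.9761 each)
After Jul 17: 1129 on hand, pool $17,461.51 (≈ $15.4664 each)
Jul 19, sell 477: 477/1129 × $17,461.51 → $7,377.44
Total COGS = $5,256.49 + $7,377.44 = $12,633.93
Ending inventory (cost pool remaining) = $10,084.07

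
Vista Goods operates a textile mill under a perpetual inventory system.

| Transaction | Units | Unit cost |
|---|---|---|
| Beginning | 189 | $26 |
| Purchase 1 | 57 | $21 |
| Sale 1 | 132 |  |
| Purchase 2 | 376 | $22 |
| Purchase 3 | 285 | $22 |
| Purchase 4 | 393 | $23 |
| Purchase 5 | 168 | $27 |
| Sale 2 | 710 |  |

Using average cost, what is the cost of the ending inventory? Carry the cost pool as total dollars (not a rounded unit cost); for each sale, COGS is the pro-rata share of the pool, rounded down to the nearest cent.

After Beginning: 189 on hand, pool $4,914.00 (≈ $26.0000 each)
After Purchase 1: 246 on hand, pool $6,111.00 (≈ $24.8415 each)
Sale 1, sell 132: 132/246 × $6,111.00 → $3,279.07
After Purchase 2: 490 on hand, pool $11,103.93 (≈ $22.6611 each)
After Purchase 3: 775 on hand, pool $17,373.93 (≈ $22.4180 each)
After Purchase 4: 1168 on hand, pool $26,412.93 (≈ $22.6138 each)
After Purchase 5: 1336 on hand, pool $30,948.93 (≈ $23.1654 each)
Sale 2, sell 710: 710/1336 × $30,948.93 → $16,447.41
Total COGS = $3,279.07 + $16,447.41 = $19,726.48
Ending inventory (cost pool remaining) = $14,501.52
Check: goods available $34,228.00 = COGS $19,726.48 + ending $14,501.52

Ending inventory = $14,501.52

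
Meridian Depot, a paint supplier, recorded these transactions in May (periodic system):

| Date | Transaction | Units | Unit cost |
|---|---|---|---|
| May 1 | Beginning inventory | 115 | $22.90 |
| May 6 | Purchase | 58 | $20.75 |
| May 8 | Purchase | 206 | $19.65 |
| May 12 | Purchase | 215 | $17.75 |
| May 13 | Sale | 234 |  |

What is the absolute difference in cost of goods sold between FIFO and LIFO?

FIFO COGS: 115 @ $22.90 + 58 @ $20.75 + 61 @ $19.65 = $5,035.65
LIFO COGS: 215 @ $17.75 + 19 @ $19.65 = $4,189.60
Difference = |$5,035.65 − $4,189.60| = $846.05

$846.05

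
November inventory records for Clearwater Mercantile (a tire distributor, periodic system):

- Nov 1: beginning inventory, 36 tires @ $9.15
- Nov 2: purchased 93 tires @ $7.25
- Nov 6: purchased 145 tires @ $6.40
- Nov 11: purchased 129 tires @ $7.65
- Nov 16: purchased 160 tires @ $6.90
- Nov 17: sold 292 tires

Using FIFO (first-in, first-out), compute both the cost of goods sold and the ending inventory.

COGS = $2,069.35; ending inventory = $1,953.15

Nov 17, 292 sold [FIFO — oldest first]: 36 @ $9.15 + 93 @ $7.25 + 145 @ $6.40 + 18 @ $7.65 = $2,069.35
Ending inventory: 111 @ $7.65 + 160 @ $6.90 = $1,953.15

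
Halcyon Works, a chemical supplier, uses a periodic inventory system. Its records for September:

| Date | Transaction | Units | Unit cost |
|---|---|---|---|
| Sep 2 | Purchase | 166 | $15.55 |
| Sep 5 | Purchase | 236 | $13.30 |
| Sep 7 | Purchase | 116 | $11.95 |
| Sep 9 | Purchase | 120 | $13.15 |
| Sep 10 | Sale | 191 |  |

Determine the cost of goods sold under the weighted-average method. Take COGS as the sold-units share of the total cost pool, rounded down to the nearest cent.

Sep 10, sell 191: 191/638 × $8,684.30 → $2,599.84
Ending inventory (cost pool remaining) = $6,084.46

COGS = $2,599.84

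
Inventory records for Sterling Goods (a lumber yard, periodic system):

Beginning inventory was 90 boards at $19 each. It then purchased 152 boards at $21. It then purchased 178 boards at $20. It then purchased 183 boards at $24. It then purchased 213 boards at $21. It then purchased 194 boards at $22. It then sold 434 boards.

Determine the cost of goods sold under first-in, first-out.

COGS = $8,798

Sale 1 (434) [FIFO — oldest first]: 90 @ $19 + 152 @ $21 + 178 @ $20 + 14 @ $24 = $8,798
Ending inventory: 169 @ $24 + 213 @ $21 + 194 @ $22 = $12,797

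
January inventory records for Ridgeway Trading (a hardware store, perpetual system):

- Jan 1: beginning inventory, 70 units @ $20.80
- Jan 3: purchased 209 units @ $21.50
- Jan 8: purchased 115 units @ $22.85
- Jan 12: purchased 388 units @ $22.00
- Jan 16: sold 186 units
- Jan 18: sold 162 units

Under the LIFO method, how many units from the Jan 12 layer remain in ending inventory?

40

Jan 16, 186 sold [LIFO — newest first]: 186 @ $22.00 = $4,092.00
Jan 18, 162 sold [LIFO — newest first]: 162 @ $22.00 = $3,564.00
Total COGS = $4,092.00 + $3,564.00 = $7,656.00
Ending inventory: 70 @ $20.80 + 209 @ $21.50 + 115 @ $22.85 + 40 @ $22.00 = $9,457.25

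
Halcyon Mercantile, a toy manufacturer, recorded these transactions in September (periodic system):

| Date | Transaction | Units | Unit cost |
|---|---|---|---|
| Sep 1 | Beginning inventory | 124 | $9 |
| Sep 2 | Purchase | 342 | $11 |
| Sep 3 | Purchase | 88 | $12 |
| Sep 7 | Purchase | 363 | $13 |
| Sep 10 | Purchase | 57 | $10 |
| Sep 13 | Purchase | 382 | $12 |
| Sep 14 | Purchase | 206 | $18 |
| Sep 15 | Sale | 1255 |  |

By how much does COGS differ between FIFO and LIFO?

FIFO COGS: 124 @ $9 + 342 @ $11 + 88 @ $12 + 363 @ $13 + 57 @ $10 + 281 @ $12 = $14,595
LIFO COGS: 206 @ $18 + 382 @ $12 + 57 @ $10 + 363 @ $13 + 88 @ $12 + 159 @ $11 = $16,386
Difference = |$14,595 − $16,386| = $1,791

$1,791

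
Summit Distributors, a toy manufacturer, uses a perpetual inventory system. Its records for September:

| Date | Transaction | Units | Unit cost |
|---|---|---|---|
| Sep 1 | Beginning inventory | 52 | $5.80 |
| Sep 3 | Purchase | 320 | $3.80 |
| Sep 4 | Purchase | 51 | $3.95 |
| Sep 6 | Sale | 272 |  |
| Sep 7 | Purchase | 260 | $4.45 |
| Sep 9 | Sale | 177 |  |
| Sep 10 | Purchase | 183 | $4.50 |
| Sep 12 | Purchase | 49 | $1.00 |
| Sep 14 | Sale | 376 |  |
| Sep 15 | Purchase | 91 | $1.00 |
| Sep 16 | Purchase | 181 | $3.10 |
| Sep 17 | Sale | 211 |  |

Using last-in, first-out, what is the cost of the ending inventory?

Sep 6, 272 sold [LIFO — newest first]: 51 @ $3.95 + 221 @ $3.80 = $1,041.25
Sep 9, 177 sold [LIFO — newest first]: 177 @ $4.45 = $787.65
Sep 14, 376 sold [LIFO — newest first]: 49 @ $1.00 + 183 @ $4.50 + 83 @ $4.45 + 61 @ $3.80 = $1,473.65
Sep 17, 211 sold [LIFO — newest first]: 181 @ $3.10 + 30 @ $1.00 = $591.10
Total COGS = $1,041.25 + $787.65 + $1,473.65 + $591.10 = $3,893.65
Ending inventory: 52 @ $5.80 + 38 @ $3.80 + 61 @ $1.00 = $507.00

Ending inventory = $507.00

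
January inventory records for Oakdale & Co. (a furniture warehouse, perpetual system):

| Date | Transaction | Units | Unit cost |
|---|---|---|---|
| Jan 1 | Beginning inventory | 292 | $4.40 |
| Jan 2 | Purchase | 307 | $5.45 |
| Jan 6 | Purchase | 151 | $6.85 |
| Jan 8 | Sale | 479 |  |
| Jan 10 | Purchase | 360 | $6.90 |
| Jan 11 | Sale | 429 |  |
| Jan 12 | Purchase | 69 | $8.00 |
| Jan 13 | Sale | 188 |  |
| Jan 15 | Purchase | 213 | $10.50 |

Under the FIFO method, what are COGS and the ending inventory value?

COGS = $6,379.70; ending inventory = $2,885.10

Jan 8, 479 sold [FIFO — oldest first]: 292 @ $4.40 + 187 @ $5.45 = $2,303.95
Jan 11, 429 sold [FIFO — oldest first]: 120 @ $5.45 + 151 @ $6.85 + 158 @ $6.90 = $2,778.55
Jan 13, 188 sold [FIFO — oldest first]: 188 @ $6.90 = $1,297.20
Total COGS = $2,303.95 + $2,778.55 + $1,297.20 = $6,379.70
Ending inventory: 14 @ $6.90 + 69 @ $8.00 + 213 @ $10.50 = $2,885.10
Check: goods available $9,264.80 = COGS $6,379.70 + ending $2,885.10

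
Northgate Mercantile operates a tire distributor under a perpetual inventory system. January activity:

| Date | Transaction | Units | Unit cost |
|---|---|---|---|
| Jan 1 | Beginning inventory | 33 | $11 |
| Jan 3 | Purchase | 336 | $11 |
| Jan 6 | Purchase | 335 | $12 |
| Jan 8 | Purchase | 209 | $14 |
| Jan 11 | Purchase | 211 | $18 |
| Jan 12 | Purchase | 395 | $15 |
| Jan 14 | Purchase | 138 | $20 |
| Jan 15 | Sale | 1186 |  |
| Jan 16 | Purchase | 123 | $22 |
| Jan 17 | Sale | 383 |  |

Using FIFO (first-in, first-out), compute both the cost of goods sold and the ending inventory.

COGS = $21,728; ending inventory = $4,466

Jan 15, 1186 sold [FIFO — oldest first]: 33 @ $11 + 336 @ $11 + 335 @ $12 + 209 @ $14 + 211 @ $18 + 62 @ $15 = $15,733
Jan 17, 383 sold [FIFO — oldest first]: 333 @ $15 + 50 @ $20 = $5,995
Total COGS = $15,733 + $5,995 = $21,728
Ending inventory: 88 @ $20 + 123 @ $22 = $4,466
Check: goods available $26,194 = COGS $21,728 + ending $4,466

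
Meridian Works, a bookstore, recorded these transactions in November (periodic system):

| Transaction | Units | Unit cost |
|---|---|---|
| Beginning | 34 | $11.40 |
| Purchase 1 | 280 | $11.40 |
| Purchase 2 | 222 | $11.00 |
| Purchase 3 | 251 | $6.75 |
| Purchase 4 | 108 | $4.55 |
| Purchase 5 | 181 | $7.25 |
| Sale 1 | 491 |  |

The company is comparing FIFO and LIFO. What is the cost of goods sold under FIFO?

COGS = $5,526.60

FIFO COGS: 34 @ $11.40 + 280 @ $11.40 + 177 @ $11.00 = $5,526.60
LIFO COGS: 181 @ $7.25 + 108 @ $4.55 + 202 @ $6.75 = $3,167.15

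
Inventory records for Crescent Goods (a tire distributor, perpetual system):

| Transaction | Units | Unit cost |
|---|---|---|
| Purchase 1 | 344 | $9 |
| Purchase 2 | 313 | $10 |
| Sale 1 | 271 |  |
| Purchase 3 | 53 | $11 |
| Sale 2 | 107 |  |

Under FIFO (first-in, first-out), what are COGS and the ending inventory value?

Sale 1 (271) [FIFO — oldest first]: 271 @ $9 = $2,439
Sale 2 (107) [FIFO — oldest first]: 73 @ $9 + 34 @ $10 = $997
Total COGS = $2,439 + $997 = $3,436
Ending inventory: 279 @ $10 + 53 @ $11 = $3,373

COGS = $3,436; ending inventory = $3,373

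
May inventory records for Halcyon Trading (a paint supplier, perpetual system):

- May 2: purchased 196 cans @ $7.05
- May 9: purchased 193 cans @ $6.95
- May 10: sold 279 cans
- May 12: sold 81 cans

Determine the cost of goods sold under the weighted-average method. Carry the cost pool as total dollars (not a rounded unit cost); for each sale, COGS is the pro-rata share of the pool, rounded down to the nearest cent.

After May 2: 196 on hand, pool $1,381.80 (≈ $7.0500 each)
After May 9: 389 on hand, pool $2,723.15 (≈ $7.0004 each)
May 10, sell 279: 279/389 × $2,723.15 → $1,953.10
May 12, sell 81: 81/110 × $770.05 → $567.03
Total COGS = $1,953.10 + $567.03 = $2,520.13
Ending inventory (cost pool remaining) = $203.02

COGS = $2,520.13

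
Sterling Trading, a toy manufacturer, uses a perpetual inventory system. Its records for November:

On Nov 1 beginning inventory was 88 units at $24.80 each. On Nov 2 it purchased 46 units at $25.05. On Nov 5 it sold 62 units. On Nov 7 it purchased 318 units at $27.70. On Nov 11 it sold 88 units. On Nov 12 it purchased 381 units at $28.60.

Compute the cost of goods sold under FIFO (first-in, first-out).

COGS = $3,777.90

Nov 5, 62 sold [FIFO — oldest first]: 62 @ $24.80 = $1,537.60
Nov 11, 88 sold [FIFO — oldest first]: 26 @ $24.80 + 46 @ $25.05 + 16 @ $27.70 = $2,240.30
Total COGS = $1,537.60 + $2,240.30 = $3,777.90
Ending inventory: 302 @ $27.70 + 381 @ $28.60 = $19,262.00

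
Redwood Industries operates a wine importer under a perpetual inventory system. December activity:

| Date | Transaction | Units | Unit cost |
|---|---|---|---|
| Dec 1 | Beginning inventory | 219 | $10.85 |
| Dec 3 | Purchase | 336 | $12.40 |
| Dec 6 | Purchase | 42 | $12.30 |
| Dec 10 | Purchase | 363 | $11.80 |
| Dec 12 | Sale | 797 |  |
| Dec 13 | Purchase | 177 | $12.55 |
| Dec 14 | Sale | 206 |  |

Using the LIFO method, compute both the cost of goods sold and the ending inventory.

Dec 12, 797 sold [LIFO — newest first]: 363 @ $11.80 + 42 @ $12.30 + 336 @ $12.40 + 56 @ $10.85 = $9,574.00
Dec 14, 206 sold [LIFO — newest first]: 177 @ $12.55 + 29 @ $10.85 = $2,536.00
Total COGS = $9,574.00 + $2,536.00 = $12,110.00
Ending inventory: 134 @ $10.85 = $1,453.90
Check: goods available $13,563.90 = COGS $12,110.00 + ending $1,453.90

COGS = $12,110.00; ending inventory = $1,453.90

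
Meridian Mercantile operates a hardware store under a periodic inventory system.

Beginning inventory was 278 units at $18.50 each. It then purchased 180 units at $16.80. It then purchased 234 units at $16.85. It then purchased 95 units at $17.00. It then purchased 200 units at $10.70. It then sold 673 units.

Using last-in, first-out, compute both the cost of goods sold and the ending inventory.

Sale 1 (673) [LIFO — newest first]: 200 @ $10.70 + 95 @ $17.00 + 234 @ $16.85 + 144 @ $16.80 = $10,117.10
Ending inventory: 278 @ $18.50 + 36 @ $16.80 = $5,747.80

COGS = $10,117.10; ending inventory = $5,747.80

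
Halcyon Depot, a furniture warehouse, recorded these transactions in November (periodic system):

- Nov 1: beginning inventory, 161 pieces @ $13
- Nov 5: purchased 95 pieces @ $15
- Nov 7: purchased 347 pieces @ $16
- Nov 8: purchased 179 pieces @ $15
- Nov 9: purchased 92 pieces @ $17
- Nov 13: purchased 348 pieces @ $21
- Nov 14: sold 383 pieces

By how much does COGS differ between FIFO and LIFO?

FIFO COGS: 161 @ $13 + 95 @ $15 + 127 @ $16 = $5,550
LIFO COGS: 348 @ $21 + 35 @ $17 = $7,903
Difference = |$5,550 − $7,903| = $2,353

$2,353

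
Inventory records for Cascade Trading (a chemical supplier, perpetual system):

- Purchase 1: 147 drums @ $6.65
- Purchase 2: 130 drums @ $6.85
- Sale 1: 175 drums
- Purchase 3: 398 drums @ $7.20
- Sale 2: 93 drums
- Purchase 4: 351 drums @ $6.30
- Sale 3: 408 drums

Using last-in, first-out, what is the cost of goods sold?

COGS = $4,481.05

Sale 1 (175) [LIFO — newest first]: 130 @ $6.85 + 45 @ $6.65 = $1,189.75
Sale 2 (93) [LIFO — newest first]: 93 @ $7.20 = $669.60
Sale 3 (408) [LIFO — newest first]: 351 @ $6.30 + 57 @ $7.20 = $2,621.70
Total COGS = $1,189.75 + $669.60 + $2,621.70 = $4,481.05
Ending inventory: 102 @ $6.65 + 248 @ $7.20 = $2,463.90
Check: goods available $6,944.95 = COGS $4,481.05 + ending $2,463.90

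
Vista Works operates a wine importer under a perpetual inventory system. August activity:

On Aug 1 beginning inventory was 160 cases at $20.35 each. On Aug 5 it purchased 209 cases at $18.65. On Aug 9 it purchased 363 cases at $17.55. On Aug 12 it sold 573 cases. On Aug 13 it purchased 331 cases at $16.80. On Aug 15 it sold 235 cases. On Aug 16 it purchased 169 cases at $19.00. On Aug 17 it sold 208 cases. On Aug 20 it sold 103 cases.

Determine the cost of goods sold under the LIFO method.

Aug 12, 573 sold [LIFO — newest first]: 363 @ $17.55 + 209 @ $18.65 + 1 @ $20.35 = $10,288.85
Aug 15, 235 sold [LIFO — newest first]: 235 @ $16.80 = $3,948.00
Aug 17, 208 sold [LIFO — newest first]: 169 @ $19.00 + 39 @ $16.80 = $3,866.20
Aug 20, 103 sold [LIFO — newest first]: 57 @ $16.80 + 46 @ $20.35 = $1,893.70
Total COGS = $10,288.85 + $3,948.00 + $3,866.20 + $1,893.70 = $19,996.75
Ending inventory: 113 @ $20.35 = $2,299.55

COGS = $19,996.75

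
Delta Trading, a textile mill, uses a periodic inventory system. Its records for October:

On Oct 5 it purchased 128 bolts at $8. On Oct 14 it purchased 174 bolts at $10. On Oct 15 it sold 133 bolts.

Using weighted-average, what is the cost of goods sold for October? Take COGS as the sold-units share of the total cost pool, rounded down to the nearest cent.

COGS = $1,217.25

Oct 15, sell 133: 133/302 × $2,764.00 → $1,217.25
Ending inventory (cost pool remaining) = $1,546.75
Check: goods available $2,764.00 = COGS $1,217.25 + ending $1,546.75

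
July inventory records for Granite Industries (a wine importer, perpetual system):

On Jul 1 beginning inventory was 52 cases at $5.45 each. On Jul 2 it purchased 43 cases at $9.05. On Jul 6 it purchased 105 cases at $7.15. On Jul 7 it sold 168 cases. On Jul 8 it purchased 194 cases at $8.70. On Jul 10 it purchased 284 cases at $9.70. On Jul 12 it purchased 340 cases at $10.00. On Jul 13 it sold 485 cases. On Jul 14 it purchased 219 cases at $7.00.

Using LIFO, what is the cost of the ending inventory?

Ending inventory = $4,743.50

Jul 7, 168 sold [LIFO — newest first]: 105 @ $7.15 + 43 @ $9.05 + 20 @ $5.45 = $1,248.90
Jul 13, 485 sold [LIFO — newest first]: 340 @ $10.00 + 145 @ $9.70 = $4,806.50
Total COGS = $1,248.90 + $4,806.50 = $6,055.40
Ending inventory: 32 @ $5.45 + 194 @ $8.70 + 139 @ $9.70 + 219 @ $7.00 = $4,743.50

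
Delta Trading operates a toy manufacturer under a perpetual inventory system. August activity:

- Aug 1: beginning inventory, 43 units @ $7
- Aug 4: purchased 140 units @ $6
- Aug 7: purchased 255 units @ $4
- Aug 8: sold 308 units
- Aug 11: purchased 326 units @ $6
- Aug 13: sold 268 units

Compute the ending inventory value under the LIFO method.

Ending inventory = $1,171

Aug 8, 308 sold [LIFO — newest first]: 255 @ $4 + 53 @ $6 = $1,338
Aug 13, 268 sold [LIFO — newest first]: 268 @ $6 = $1,608
Total COGS = $1,338 + $1,608 = $2,946
Ending inventory: 43 @ $7 + 87 @ $6 + 58 @ $6 = $1,171
Check: goods available $4,117 = COGS $2,946 + ending $1,171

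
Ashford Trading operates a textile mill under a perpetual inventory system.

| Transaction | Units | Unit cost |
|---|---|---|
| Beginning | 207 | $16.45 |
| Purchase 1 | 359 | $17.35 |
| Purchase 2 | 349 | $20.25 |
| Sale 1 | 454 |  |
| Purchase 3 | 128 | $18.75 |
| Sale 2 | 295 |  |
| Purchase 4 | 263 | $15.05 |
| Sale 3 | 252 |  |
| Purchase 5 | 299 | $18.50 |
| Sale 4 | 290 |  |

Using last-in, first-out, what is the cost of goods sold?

Sale 1 (454) [LIFO — newest first]: 349 @ $20.25 + 105 @ $17.35 = $8,889.00
Sale 2 (295) [LIFO — newest first]: 128 @ $18.75 + 167 @ $17.35 = $5,297.45
Sale 3 (252) [LIFO — newest first]: 252 @ $15.05 = $3,792.60
Sale 4 (290) [LIFO — newest first]: 290 @ $18.50 = $5,365.00
Total COGS = $8,889.00 + $5,297.45 + $3,792.60 + $5,365.00 = $23,344.05
Ending inventory: 207 @ $16.45 + 87 @ $17.35 + 11 @ $15.05 + 9 @ $18.50 = $5,246.65

COGS = $23,344.05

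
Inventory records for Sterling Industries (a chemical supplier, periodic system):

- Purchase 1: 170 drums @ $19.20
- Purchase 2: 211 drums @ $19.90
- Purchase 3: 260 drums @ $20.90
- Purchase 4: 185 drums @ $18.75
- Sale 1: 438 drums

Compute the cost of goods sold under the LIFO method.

COGS = $8,756.45

Sale 1 (438) [LIFO — newest first]: 185 @ $18.75 + 253 @ $20.90 = $8,756.45
Ending inventory: 170 @ $19.20 + 211 @ $19.90 + 7 @ $20.90 = $7,609.20
Check: goods available $16,365.65 = COGS $8,756.45 + ending $7,609.20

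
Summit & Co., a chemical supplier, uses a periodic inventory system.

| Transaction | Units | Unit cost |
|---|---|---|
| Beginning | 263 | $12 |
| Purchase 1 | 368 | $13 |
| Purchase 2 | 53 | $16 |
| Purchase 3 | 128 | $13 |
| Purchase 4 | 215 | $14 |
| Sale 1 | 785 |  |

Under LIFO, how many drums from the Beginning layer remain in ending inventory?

Sale 1 (785) [LIFO — newest first]: 215 @ $14 + 128 @ $13 + 53 @ $16 + 368 @ $13 + 21 @ $12 = $10,558
Ending inventory: 242 @ $12 = $2,904

242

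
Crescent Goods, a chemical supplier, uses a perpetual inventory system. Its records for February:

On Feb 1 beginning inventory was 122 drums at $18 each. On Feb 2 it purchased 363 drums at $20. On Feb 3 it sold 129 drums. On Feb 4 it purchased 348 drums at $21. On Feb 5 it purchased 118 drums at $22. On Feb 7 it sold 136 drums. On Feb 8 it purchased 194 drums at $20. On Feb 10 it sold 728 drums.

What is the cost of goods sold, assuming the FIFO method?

COGS = $20,200

Feb 3, 129 sold [FIFO — oldest first]: 122 @ $18 + 7 @ $20 = $2,336
Feb 7, 136 sold [FIFO — oldest first]: 136 @ $20 = $2,720
Feb 10, 728 sold [FIFO — oldest first]: 220 @ $20 + 348 @ $21 + 118 @ $22 + 42 @ $20 = $15,144
Total COGS = $2,336 + $2,720 + $15,144 = $20,200
Ending inventory: 152 @ $20 = $3,040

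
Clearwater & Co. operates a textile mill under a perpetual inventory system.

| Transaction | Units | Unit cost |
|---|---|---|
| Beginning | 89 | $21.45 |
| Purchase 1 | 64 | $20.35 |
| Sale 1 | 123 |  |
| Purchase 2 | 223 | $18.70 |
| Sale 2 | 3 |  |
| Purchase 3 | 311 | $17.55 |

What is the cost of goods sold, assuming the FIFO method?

COGS = $2,662.00

Sale 1 (123) [FIFO — oldest first]: 89 @ $21.45 + 34 @ $20.35 = $2,600.95
Sale 2 (3) [FIFO — oldest first]: 3 @ $20.35 = $61.05
Total COGS = $2,600.95 + $61.05 = $2,662.00
Ending inventory: 27 @ $20.35 + 223 @ $18.70 + 311 @ $17.55 = $10,177.60
Check: goods available $12,839.60 = COGS $2,662.00 + ending $10,177.60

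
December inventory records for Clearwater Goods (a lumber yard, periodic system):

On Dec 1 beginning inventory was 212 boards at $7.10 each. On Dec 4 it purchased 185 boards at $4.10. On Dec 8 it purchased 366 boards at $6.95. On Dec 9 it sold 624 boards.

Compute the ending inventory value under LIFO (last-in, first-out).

Ending inventory = $986.90

Dec 9, 624 sold [LIFO — newest first]: 366 @ $6.95 + 185 @ $4.10 + 73 @ $7.10 = $3,820.50
Ending inventory: 139 @ $7.10 = $986.90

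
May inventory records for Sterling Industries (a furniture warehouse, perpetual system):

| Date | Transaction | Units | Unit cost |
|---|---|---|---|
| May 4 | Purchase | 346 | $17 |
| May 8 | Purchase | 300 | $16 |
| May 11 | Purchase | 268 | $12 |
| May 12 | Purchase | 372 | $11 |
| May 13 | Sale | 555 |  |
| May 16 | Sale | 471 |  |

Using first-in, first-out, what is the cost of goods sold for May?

May 13, 555 sold [FIFO — oldest first]: 346 @ $17 + 209 @ $16 = $9,226
May 16, 471 sold [FIFO — oldest first]: 91 @ $16 + 268 @ $12 + 112 @ $11 = $5,904
Total COGS = $9,226 + $5,904 = $15,130
Ending inventory: 260 @ $11 = $2,860
Check: goods available $17,990 = COGS $15,130 + ending $2,860

COGS = $15,130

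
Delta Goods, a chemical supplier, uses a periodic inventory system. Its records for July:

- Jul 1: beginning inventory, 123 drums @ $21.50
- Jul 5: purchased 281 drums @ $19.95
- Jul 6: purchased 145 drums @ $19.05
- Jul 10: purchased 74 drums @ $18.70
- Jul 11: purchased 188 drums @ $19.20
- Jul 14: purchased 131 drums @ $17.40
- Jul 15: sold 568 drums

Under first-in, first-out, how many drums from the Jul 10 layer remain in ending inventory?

55

Jul 15, 568 sold [FIFO — oldest first]: 123 @ $21.50 + 281 @ $19.95 + 145 @ $19.05 + 19 @ $18.70 = $11,368.00
Ending inventory: 55 @ $18.70 + 188 @ $19.20 + 131 @ $17.40 = $6,917.50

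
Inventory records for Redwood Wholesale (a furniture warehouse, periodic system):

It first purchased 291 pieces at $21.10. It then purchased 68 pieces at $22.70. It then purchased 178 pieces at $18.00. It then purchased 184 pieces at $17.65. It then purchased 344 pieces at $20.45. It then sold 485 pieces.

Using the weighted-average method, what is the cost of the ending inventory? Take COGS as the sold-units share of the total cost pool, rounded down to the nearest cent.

Ending inventory = $11,529.26

Sale 1, sell 485: 485/1065 × $21,170.10 → $9,640.84
Ending inventory (cost pool remaining) = $11,529.26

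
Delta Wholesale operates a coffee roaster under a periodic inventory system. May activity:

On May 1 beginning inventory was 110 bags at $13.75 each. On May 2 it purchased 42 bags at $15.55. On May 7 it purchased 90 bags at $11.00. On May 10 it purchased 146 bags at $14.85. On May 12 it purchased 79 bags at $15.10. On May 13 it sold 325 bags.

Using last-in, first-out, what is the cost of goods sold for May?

COGS = $4,506.50

May 13, 325 sold [LIFO — newest first]: 79 @ $15.10 + 146 @ $14.85 + 90 @ $11.00 + 10 @ $15.55 = $4,506.50
Ending inventory: 110 @ $13.75 + 32 @ $15.55 = $2,010.10
Check: goods available $6,516.60 = COGS $4,506.50 + ending $2,010.10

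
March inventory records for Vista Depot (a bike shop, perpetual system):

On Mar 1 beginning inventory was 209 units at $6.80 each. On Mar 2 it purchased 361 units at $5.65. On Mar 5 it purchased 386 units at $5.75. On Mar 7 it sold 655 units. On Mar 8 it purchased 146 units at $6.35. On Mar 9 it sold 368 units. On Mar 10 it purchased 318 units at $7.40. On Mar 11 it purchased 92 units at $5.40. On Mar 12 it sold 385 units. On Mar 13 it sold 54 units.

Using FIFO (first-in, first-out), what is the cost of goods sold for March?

COGS = $9,187.45

Mar 7, 655 sold [FIFO — oldest first]: 209 @ $6.80 + 361 @ $5.65 + 85 @ $5.75 = $3,949.60
Mar 9, 368 sold [FIFO — oldest first]: 301 @ $5.75 + 67 @ $6.35 = $2,156.20
Mar 12, 385 sold [FIFO — oldest first]: 79 @ $6.35 + 306 @ $7.40 = $2,766.05
Mar 13, 54 sold [FIFO — oldest first]: 12 @ $7.40 + 42 @ $5.40 = $315.60
Total COGS = $3,949.60 + $2,156.20 + $2,766.05 + $315.60 = $9,187.45
Ending inventory: 50 @ $5.40 = $270.00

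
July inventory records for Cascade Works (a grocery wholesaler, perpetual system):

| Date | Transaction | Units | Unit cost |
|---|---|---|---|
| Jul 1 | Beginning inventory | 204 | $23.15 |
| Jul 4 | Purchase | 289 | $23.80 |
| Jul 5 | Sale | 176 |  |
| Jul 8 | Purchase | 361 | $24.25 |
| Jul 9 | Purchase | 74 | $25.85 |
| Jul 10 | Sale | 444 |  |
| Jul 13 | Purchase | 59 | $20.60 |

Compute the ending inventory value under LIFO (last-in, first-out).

Jul 5, 176 sold [LIFO — newest first]: 176 @ $23.80 = $4,188.80
Jul 10, 444 sold [LIFO — newest first]: 74 @ $25.85 + 361 @ $24.25 + 9 @ $23.80 = $10,881.35
Total COGS = $4,188.80 + $10,881.35 = $15,070.15
Ending inventory: 204 @ $23.15 + 104 @ $23.80 + 59 @ $20.60 = $8,413.20

Ending inventory = $8,413.20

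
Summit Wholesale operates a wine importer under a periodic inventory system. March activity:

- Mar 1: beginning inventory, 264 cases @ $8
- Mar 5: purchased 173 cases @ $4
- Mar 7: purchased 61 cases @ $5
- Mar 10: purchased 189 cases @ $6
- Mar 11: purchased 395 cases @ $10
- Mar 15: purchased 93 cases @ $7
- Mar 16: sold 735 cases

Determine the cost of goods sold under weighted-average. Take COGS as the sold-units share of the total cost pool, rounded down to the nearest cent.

Mar 16, sell 735: 735/1175 × $8,844.00 → $5,532.20
Ending inventory (cost pool remaining) = $3,311.80
Check: goods available $8,844.00 = COGS $5,532.20 + ending $3,311.80

COGS = $5,532.20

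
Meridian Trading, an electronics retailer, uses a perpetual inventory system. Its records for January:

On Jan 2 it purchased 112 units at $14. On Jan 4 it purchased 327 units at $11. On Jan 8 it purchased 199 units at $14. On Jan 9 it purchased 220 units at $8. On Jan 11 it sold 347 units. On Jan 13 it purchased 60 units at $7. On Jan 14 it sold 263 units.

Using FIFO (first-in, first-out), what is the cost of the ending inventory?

Jan 11, 347 sold [FIFO — oldest first]: 112 @ $14 + 235 @ $11 = $4,153
Jan 14, 263 sold [FIFO — oldest first]: 92 @ $11 + 171 @ $14 = $3,406
Total COGS = $4,153 + $3,406 = $7,559
Ending inventory: 28 @ $14 + 220 @ $8 + 60 @ $7 = $2,572

Ending inventory = $2,572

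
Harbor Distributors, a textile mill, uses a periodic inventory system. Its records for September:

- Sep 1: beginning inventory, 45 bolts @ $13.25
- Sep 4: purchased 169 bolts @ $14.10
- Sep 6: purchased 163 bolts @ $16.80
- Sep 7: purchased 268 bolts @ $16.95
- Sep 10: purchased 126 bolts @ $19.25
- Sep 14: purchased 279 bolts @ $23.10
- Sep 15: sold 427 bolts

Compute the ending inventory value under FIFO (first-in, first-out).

Ending inventory = $12,565.50

Sep 15, 427 sold [FIFO — oldest first]: 45 @ $13.25 + 169 @ $14.10 + 163 @ $16.80 + 50 @ $16.95 = $6,565.05
Ending inventory: 218 @ $16.95 + 126 @ $19.25 + 279 @ $23.10 = $12,565.50
Check: goods available $19,130.55 = COGS $6,565.05 + ending $12,565.50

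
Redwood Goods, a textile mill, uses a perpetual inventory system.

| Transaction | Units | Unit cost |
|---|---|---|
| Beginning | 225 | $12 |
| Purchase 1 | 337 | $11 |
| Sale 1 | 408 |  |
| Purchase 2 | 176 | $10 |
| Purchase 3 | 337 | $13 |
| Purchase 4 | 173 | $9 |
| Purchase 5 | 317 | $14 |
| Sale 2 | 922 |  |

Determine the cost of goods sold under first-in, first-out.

COGS = $15,253

Sale 1 (408) [FIFO — oldest first]: 225 @ $12 + 183 @ $11 = $4,713
Sale 2 (922) [FIFO — oldest first]: 154 @ $11 + 176 @ $10 + 337 @ $13 + 173 @ $9 + 82 @ $14 = $10,540
Total COGS = $4,713 + $10,540 = $15,253
Ending inventory: 235 @ $14 = $3,290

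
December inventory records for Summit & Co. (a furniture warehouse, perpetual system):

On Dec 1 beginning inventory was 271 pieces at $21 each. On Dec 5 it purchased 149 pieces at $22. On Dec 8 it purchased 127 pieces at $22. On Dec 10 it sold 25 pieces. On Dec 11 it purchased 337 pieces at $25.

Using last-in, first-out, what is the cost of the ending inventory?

Dec 10, 25 sold [LIFO — newest first]: 25 @ $22 = $550
Ending inventory: 271 @ $21 + 149 @ $22 + 102 @ $22 + 337 @ $25 = $19,638

Ending inventory = $19,638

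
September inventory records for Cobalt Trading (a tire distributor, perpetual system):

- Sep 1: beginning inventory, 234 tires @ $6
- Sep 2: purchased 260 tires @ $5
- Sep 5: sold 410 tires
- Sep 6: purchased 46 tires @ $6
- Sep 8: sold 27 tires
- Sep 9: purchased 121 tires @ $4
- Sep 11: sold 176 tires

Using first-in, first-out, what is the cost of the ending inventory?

Sep 5, 410 sold [FIFO — oldest first]: 234 @ $6 + 176 @ $5 = $2,284
Sep 8, 27 sold [FIFO — oldest first]: 27 @ $5 = $135
Sep 11, 176 sold [FIFO — oldest first]: 57 @ $5 + 46 @ $6 + 73 @ $4 = $853
Total COGS = $2,284 + $135 + $853 = $3,272
Ending inventory: 48 @ $4 = $192

Ending inventory = $192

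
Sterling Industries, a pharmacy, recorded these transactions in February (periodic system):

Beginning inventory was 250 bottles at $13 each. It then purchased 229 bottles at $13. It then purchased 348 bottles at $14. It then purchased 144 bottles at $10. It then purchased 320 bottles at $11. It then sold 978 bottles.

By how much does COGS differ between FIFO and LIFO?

$626

FIFO COGS: 250 @ $13 + 229 @ $13 + 348 @ $14 + 144 @ $10 + 7 @ $11 = $12,616
LIFO COGS: 320 @ $11 + 144 @ $10 + 348 @ $14 + 166 @ $13 = $11,990
Difference = |$12,616 − $11,990| = $626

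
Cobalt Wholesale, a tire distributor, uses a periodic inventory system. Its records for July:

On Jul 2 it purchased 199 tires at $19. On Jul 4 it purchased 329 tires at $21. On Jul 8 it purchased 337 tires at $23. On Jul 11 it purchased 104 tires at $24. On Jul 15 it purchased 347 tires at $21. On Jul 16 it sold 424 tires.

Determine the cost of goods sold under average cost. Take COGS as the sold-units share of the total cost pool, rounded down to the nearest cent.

COGS = $9,093.44

Jul 16, sell 424: 424/1316 × $28,224.00 → $9,093.44
Ending inventory (cost pool remaining) = $19,130.56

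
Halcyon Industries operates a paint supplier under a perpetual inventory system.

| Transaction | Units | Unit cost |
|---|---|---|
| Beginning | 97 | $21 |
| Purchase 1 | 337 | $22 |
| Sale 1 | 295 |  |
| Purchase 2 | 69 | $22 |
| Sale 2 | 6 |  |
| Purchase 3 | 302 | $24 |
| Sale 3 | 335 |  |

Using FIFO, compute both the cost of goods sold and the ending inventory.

COGS = $14,161; ending inventory = $4,056

Sale 1 (295) [FIFO — oldest first]: 97 @ $21 + 198 @ $22 = $6,393
Sale 2 (6) [FIFO — oldest first]: 6 @ $22 = $132
Sale 3 (335) [FIFO — oldest first]: 133 @ $22 + 69 @ $22 + 133 @ $24 = $7,636
Total COGS = $6,393 + $132 + $7,636 = $14,161
Ending inventory: 169 @ $24 = $4,056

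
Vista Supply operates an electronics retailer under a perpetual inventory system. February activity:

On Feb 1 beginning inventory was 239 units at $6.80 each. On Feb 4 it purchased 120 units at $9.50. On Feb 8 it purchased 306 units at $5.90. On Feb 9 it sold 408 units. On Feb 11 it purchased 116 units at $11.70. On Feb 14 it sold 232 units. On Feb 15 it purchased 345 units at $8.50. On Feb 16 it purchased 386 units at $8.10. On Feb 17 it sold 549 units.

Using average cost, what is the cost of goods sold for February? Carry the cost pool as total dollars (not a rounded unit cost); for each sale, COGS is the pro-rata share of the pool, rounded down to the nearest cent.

After Feb 1: 239 on hand, pool $1,625.20 (≈ $6.8000 each)
After Feb 4: 359 on hand, pool $2,765.20 (≈ $7.7025 each)
After Feb 8: 665 on hand, pool $4,570.60 (≈ $6.8731 each)
Feb 9, sell 408: 408/665 × $4,570.60 → $2,804.21
After Feb 11: 373 on hand, pool $3,123.59 (≈ $8.3742 each)
Feb 14, sell 232: 232/373 × $3,123.59 → $1,942.82
After Feb 15: 486 on hand, pool $4,113.27 (≈ $8.4635 each)
After Feb 16: 872 on hand, pool $7,239.87 (≈ $8.3026 each)
Feb 17, sell 549: 549/872 × $7,239.87 → $4,558.12
Total COGS = $2,804.21 + $1,942.82 + $4,558.12 = $9,305.15
Ending inventory (cost pool remaining) = $2,681.75
Check: goods available $11,986.90 = COGS $9,305.15 + ending $2,681.75

COGS = $9,305.15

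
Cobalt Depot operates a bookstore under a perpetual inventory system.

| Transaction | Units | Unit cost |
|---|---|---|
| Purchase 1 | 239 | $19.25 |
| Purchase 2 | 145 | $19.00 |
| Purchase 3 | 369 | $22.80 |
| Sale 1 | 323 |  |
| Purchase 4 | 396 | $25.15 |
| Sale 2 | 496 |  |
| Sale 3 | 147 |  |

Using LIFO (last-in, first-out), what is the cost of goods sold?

Sale 1 (323) [LIFO — newest first]: 323 @ $22.80 = $7,364.40
Sale 2 (496) [LIFO — newest first]: 396 @ $25.15 + 46 @ $22.80 + 54 @ $19.00 = $12,034.20
Sale 3 (147) [LIFO — newest first]: 91 @ $19.00 + 56 @ $19.25 = $2,807.00
Total COGS = $7,364.40 + $12,034.20 + $2,807.00 = $22,205.60
Ending inventory: 183 @ $19.25 = $3,522.75
Check: goods available $25,728.35 = COGS $22,205.60 + ending $3,522.75

COGS = $22,205.60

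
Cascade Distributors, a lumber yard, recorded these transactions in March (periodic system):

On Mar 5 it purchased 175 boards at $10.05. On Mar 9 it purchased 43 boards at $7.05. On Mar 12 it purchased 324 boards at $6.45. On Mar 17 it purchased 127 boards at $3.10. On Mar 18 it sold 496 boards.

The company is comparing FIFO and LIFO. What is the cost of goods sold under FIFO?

COGS = $3,855.00

FIFO COGS: 175 @ $10.05 + 43 @ $7.05 + 278 @ $6.45 = $3,855.00
LIFO COGS: 127 @ $3.10 + 324 @ $6.45 + 43 @ $7.05 + 2 @ $10.05 = $2,806.75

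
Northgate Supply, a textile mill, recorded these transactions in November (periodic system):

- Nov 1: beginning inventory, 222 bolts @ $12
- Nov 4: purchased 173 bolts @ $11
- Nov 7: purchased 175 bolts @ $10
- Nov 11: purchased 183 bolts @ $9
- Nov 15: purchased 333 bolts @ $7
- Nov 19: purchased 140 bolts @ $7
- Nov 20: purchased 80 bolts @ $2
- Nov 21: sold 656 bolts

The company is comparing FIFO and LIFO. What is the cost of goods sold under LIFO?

FIFO COGS: 222 @ $12 + 173 @ $11 + 175 @ $10 + 86 @ $9 = $7,091
LIFO COGS: 80 @ $2 + 140 @ $7 + 333 @ $7 + 103 @ $9 = $4,398

COGS = $4,398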